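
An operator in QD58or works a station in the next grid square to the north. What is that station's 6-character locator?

QD58os

Latitude subsquare r = 17; +1 → 18 = s.
The longitude characters are unchanged.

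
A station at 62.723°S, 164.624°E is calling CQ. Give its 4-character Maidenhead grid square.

RC27

Add 180° to longitude and 90° to latitude: 344.62, 27.28.
Field: lon ⌊344.62/20⌋ = 17 → R; lat ⌊27.28/10⌋ = 2 → C.
Square: lon ⌊4.62/2⌋ = 2; lat ⌊7.28/1⌋ = 7.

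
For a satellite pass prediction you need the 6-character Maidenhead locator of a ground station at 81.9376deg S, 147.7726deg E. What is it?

QA38vb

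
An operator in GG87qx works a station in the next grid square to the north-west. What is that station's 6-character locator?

Longitude subsquare q = 16; −1 → 15 = p.
Latitude subsquare x = 23; +1 → 24, wraps to 0 = a, carry into square.
Latitude square 7; +1 → 8.

GG88pa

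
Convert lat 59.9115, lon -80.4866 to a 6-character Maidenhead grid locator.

EO99sv

Shift to the Maidenhead origin (180°W, 90°S): lon 99.5134, lat 149.9115.
Field: lon ⌊99.5134/20⌋ = 4 → E; lat ⌊149.9115/10⌋ = 14 → O.
Square: lon ⌊19.5134/2⌋ = 9; lat ⌊9.9115/1⌋ = 9.
Subsquare: lon ⌊1.5134/0.0833333⌋ = 18 → s; lat ⌊0.9115/0.0416667⌋ = 21 → v.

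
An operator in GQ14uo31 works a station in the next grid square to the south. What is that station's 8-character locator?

Latitude extended square 1; −1 → 0.
The longitude characters are unchanged.

GQ14uo30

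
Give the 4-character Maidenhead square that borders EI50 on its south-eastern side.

EH69

Longitude square 5; +1 → 6.
Latitude square 0; −1 → -1, wraps to 9, carry into field.
Latitude field I = 8; −1 → 7 = H.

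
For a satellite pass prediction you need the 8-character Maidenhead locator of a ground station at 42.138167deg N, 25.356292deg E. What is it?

Shift to the Maidenhead origin (180°W, 90°S): lon 205.35629, lat 132.13817.
Field (20°×10°, letters A–R): 205.35629/20 → 10 → K, 132.13817/10 → 13 → N; chars KN.
Square (2°×1°, digits 0–9): 5.35629/2 → 2, 2.13817/1 → 2; chars 22.
Subsquare (5′×2.5′, letters a–x): 1.35629/0.0833333 → 16 → q, 0.13817/0.0416667 → 3 → d; chars qd.
Extended square (30″×15″, digits 0–9): 0.02296/0.00833333 → 2, 0.01317/0.00416667 → 3; chars 23.

KN22qd23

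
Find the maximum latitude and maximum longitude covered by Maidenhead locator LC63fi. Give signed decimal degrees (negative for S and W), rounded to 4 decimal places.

Field L=11, C=2: +11·20° lon, +2·10° lat → SW at lon 40°, lat -70°.
Square 6, 3: +6·2° lon, +3·1° lat → SW at lon 52°, lat -67°.
Subsquare f=5, i=8: +5·0.0833333° lon, +8·0.0416667° lat → SW at lon 52.4167°, lat -66.6667°.
Cell spans 0.0833333° lon × 0.0416667° lat. NE corner is SW corner plus one full cell.
latitude -66.6250, longitude 52.5000.

-66.6250, 52.5000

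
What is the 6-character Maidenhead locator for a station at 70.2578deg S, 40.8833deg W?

GB99nr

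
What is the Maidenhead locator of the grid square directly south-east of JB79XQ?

JB89ap

Longitude subsquare x = 23; +1 → 24, wraps to 0 = a, carry into square.
Longitude square 7; +1 → 8.
Latitude subsquare q = 16; −1 → 15 = p.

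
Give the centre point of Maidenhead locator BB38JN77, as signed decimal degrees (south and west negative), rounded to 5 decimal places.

-71.42708, -153.18750

Field B=1, B=1: +1·20° lon, +1·10° lat → SW at lon -160°, lat -80°.
Square 3, 8: +3·2° lon, +8·1° lat → SW at lon -154°, lat -72°.
Subsquare j=9, n=13: +9·0.0833333° lon, +13·0.0416667° lat → SW at lon -153.25°, lat -71.4583°.
Extended square 7, 7: +7·0.00833333° lon, +7·0.00416667° lat → SW at lon -153.192°, lat -71.4292°.
Cell spans 0.00833333° lon × 0.00416667° lat. Centre is SW corner plus half of each.
latitude -71.42708, longitude -153.18750.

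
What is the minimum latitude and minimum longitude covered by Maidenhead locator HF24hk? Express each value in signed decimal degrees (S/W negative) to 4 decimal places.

-35.5833, -35.4167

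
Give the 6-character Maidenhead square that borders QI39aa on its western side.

Longitude subsquare a = 0; −1 → -1, wraps to 23 = x, carry into square.
Longitude square 3; −1 → 2.
The latitude characters are unchanged.

QI29xa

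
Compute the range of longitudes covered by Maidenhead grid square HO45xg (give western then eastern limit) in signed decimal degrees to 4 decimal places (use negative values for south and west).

-30.0833, -30.0000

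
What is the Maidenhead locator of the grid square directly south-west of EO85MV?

Longitude subsquare m = 12; −1 → 11 = l.
Latitude subsquare v = 21; −1 → 20 = u.

EO85lu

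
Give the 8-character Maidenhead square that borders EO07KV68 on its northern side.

EO07kv69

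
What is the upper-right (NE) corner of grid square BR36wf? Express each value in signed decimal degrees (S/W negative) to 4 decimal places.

Field B=1, R=17: +1·20° lon, +17·10° lat → SW at lon -160°, lat 80°.
Square 3, 6: +3·2° lon, +6·1° lat → SW at lon -154°, lat 86°.
Subsquare w=22, f=5: +22·0.0833333° lon, +5·0.0416667° lat → SW at lon -152.167°, lat 86.2083°.
Cell spans 0.0833333° lon × 0.0416667° lat. NE corner is SW corner plus one full cell.
latitude 86.2500, longitude -152.0833.

86.2500, -152.0833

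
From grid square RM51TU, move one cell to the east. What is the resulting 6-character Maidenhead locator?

Longitude subsquare t = 19; +1 → 20 = u.
The latitude characters are unchanged.

RM51uu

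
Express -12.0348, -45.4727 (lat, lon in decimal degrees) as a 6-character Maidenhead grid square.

Add 180° to longitude and 90° to latitude: 134.5273, 77.9652.
Field: lon ⌊134.5273/20⌋ = 6 → G; lat ⌊77.9652/10⌋ = 7 → H.
Square: lon ⌊14.5273/2⌋ = 7; lat ⌊7.9652/1⌋ = 7.
Subsquare: lon ⌊0.5273/0.0833333⌋ = 6 → g; lat ⌊0.9652/0.0416667⌋ = 23 → x.

GH77gx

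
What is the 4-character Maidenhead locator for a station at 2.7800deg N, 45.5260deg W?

GJ72

Shift to the Maidenhead origin (180°W, 90°S): lon 134.47, lat 92.78.
Field (20°×10°, letters A–R): lon ⌊134.47/20⌋ = 6 → G; lat ⌊92.78/10⌋ = 9 → J.
Square (2°×1°, digits 0–9): lon ⌊14.47/2⌋ = 7; lat ⌊2.78/1⌋ = 2.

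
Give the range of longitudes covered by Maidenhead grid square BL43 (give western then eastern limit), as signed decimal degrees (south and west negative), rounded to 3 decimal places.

-152.000, -150.000

Field B=1, L=11: +1·20° lon, +11·10° lat → SW at lon -160°, lat 20°.
Square 4, 3: +4·2° lon, +3·1° lat → SW at lon -152°, lat 23°.
Cell spans 2° lon × 1° lat.
west -152.000, east -150.000.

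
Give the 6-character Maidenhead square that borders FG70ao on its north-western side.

FG60xp

Longitude subsquare a = 0; −1 → -1, wraps to 23 = x, carry into square.
Longitude square 7; −1 → 6.
Latitude subsquare o = 14; +1 → 15 = p.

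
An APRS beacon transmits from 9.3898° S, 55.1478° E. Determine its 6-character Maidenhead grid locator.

Add 180° to longitude and 90° to latitude: 235.1478, 80.6102.
Field: lon ⌊235.1478/20⌋ = 11 → L; lat ⌊80.6102/10⌋ = 8 → I.
Square: lon ⌊15.1478/2⌋ = 7; lat ⌊0.6102/1⌋ = 0.
Subsquare: lon ⌊1.1478/0.0833333⌋ = 13 → n; lat ⌊0.6102/0.0416667⌋ = 14 → o.

LI70no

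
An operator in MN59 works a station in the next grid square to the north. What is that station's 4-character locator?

MO50

Latitude square 9; +1 → 10, wraps to 0, carry into field.
Latitude field N = 13; +1 → 14 = O.
The longitude characters are unchanged.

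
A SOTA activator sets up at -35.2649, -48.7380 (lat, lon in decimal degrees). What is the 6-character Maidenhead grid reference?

GF54pr

Add 180° to longitude and 90° to latitude: 131.2620, 54.7351.
Field: 131.2620/20 → 6 → G, 54.7351/10 → 5 → F; chars GF.
Square: 11.2620/2 → 5, 4.7351/1 → 4; chars 54.
Subsquare: 1.2620/0.0833333 → 15 → p, 0.7351/0.0416667 → 17 → r; chars pr.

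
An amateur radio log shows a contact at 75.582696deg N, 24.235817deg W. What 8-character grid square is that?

HQ75vn19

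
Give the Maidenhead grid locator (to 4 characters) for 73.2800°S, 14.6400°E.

Shift to the Maidenhead origin (180°W, 90°S): lon 194.64, lat 16.72.
Field: lon ⌊194.64/20⌋ = 9 → J; lat ⌊16.72/10⌋ = 1 → B.
Square: lon ⌊14.64/2⌋ = 7; lat ⌊6.72/1⌋ = 6.

JB76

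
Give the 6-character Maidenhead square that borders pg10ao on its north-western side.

Longitude subsquare a = 0; −1 → -1, wraps to 23 = x, carry into square.
Longitude square 1; −1 → 0.
Latitude subsquare o = 14; +1 → 15 = p.

PG00xp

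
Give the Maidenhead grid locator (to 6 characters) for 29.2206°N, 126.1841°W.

CL69vf

Shift to the Maidenhead origin (180°W, 90°S): lon 53.8159, lat 119.2206.
Field: 53.8159/20 → 2 → C, 119.2206/10 → 11 → L; chars CL.
Square: 13.8159/2 → 6, 9.2206/1 → 9; chars 69.
Subsquare: 1.8159/0.0833333 → 21 → v, 0.2206/0.0416667 → 5 → f; chars vf.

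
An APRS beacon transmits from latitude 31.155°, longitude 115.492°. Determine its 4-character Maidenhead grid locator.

OM71

Add 180° to longitude and 90° to latitude: 295.49, 121.16.
Field: lon ⌊295.49/20⌋ = 14 → O; lat ⌊121.16/10⌋ = 12 → M.
Square: lon ⌊15.49/2⌋ = 7; lat ⌊1.16/1⌋ = 1.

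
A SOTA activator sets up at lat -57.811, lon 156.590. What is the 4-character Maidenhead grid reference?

Shift to the Maidenhead origin (180°W, 90°S): lon 336.59, lat 32.19.
Field: 336.59/20 → 16 → Q, 32.19/10 → 3 → D; chars QD.
Square: 16.59/2 → 8, 2.19/1 → 2; chars 82.

QD82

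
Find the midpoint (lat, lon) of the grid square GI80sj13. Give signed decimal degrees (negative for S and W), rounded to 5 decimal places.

-9.61042, -42.48750

Field G=6, I=8: +6·20° lon, +8·10° lat → SW at lon -60°, lat -10°.
Square 8, 0: +8·2° lon, +0·1° lat → SW at lon -44°, lat -10°.
Subsquare s=18, j=9: +18·0.0833333° lon, +9·0.0416667° lat → SW at lon -42.5°, lat -9.625°.
Extended square 1, 3: +1·0.00833333° lon, +3·0.00416667° lat → SW at lon -42.4917°, lat -9.6125°.
Cell spans 0.00833333° lon × 0.00416667° lat. Centre is SW corner plus half of each.
latitude -9.61042, longitude -42.48750.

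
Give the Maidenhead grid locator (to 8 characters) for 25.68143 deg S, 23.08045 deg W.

Shift to the Maidenhead origin (180°W, 90°S): lon 156.91955, lat 64.31857.
Field (20°×10°, letters A–R): lon ⌊156.91955/20⌋ = 7 → H; lat ⌊64.31857/10⌋ = 6 → G.
Square (2°×1°, digits 0–9): lon ⌊16.91955/2⌋ = 8; lat ⌊4.31857/1⌋ = 4.
Subsquare (5′×2.5′, letters a–x): lon ⌊0.91955/0.0833333⌋ = 11 → l; lat ⌊0.31857/0.0416667⌋ = 7 → h.
Extended square (30″×15″, digits 0–9): lon ⌊0.00288/0.00833333⌋ = 0; lat ⌊0.02690/0.00416667⌋ = 6.

HG84lh06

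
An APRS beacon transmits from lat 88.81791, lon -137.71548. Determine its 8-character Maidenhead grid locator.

CR18dt46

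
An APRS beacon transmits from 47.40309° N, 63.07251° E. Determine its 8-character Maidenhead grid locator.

MN17mj86

Add 180° to longitude and 90° to latitude: 243.07251, 137.40309.
Field: lon ⌊243.07251/20⌋ = 12 → M; lat ⌊137.40309/10⌋ = 13 → N.
Square: lon ⌊3.07251/2⌋ = 1; lat ⌊7.40309/1⌋ = 7.
Subsquare: lon ⌊1.07251/0.0833333⌋ = 12 → m; lat ⌊0.40309/0.0416667⌋ = 9 → j.
Extended square: lon ⌊0.07251/0.00833333⌋ = 8; lat ⌊0.02809/0.00416667⌋ = 6.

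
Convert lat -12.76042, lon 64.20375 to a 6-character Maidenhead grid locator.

Offset from 180°W / 90°S: lon 244.2038°, lat 77.2396°.
Field: 244.2038/20 → 12 → M, 77.2396/10 → 7 → H; chars MH.
Square: 4.2038/2 → 2, 7.2396/1 → 7; chars 27.
Subsquare: 0.2038/0.0833333 → 2 → c, 0.2396/0.0416667 → 5 → f; chars cf.

MH27cf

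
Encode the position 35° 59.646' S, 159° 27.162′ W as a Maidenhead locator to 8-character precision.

BF04ga51

Shift to the Maidenhead origin (180°W, 90°S): lon 20.54730, lat 54.00590.
Field: lon ⌊20.54730/20⌋ = 1 → B; lat ⌊54.00590/10⌋ = 5 → F.
Square: lon ⌊0.54730/2⌋ = 0; lat ⌊4.00590/1⌋ = 4.
Subsquare: lon ⌊0.54730/0.0833333⌋ = 6 → g; lat ⌊0.00590/0.0416667⌋ = 0 → a.
Extended square: lon ⌊0.04730/0.00833333⌋ = 5; lat ⌊0.00590/0.00416667⌋ = 1.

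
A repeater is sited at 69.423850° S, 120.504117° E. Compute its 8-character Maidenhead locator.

Offset from 180°W / 90°S: lon 300.50412°, lat 20.57615°.
Field: 300.50412/20 → 15 → P, 20.57615/10 → 2 → C; chars PC.
Square: 0.50412/2 → 0, 0.57615/1 → 0; chars 00.
Subsquare: 0.50412/0.0833333 → 6 → g, 0.57615/0.0416667 → 13 → n; chars gn.
Extended square: 0.00412/0.00833333 → 0, 0.03448/0.00416667 → 8; chars 08.

PC00gn08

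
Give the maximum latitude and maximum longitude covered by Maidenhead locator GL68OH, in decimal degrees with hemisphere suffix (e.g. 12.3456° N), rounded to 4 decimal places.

28.3333° N, 46.7500° W

Field G=6, L=11: +6·20° lon, +11·10° lat → SW at lon -60°, lat 20°.
Square 6, 8: +6·2° lon, +8·1° lat → SW at lon -48°, lat 28°.
Subsquare o=14, h=7: +14·0.0833333° lon, +7·0.0416667° lat → SW at lon -46.8333°, lat 28.2917°.
Cell spans 0.0833333° lon × 0.0416667° lat. NE corner is SW corner plus one full cell.
latitude 28.3333° N, longitude 46.7500° W.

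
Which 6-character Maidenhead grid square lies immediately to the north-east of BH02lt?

BH02mu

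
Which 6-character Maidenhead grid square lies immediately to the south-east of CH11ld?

CH11mc

Longitude subsquare l = 11; +1 → 12 = m.
Latitude subsquare d = 3; −1 → 2 = c.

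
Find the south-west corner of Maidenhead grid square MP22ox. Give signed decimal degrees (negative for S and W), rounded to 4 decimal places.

Field M=12, P=15: +12·20° lon, +15·10° lat → SW at lon 60°, lat 60°.
Square 2, 2: +2·2° lon, +2·1° lat → SW at lon 64°, lat 62°.
Subsquare o=14, x=23: +14·0.0833333° lon, +23·0.0416667° lat → SW at lon 65.1667°, lat 62.9583°.
latitude 62.9583, longitude 65.1667.

62.9583, 65.1667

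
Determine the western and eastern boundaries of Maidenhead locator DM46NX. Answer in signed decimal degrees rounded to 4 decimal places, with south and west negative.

-110.9167, -110.8333

Field D=3, M=12: +3·20° lon, +12·10° lat → SW at lon -120°, lat 30°.
Square 4, 6: +4·2° lon, +6·1° lat → SW at lon -112°, lat 36°.
Subsquare n=13, x=23: +13·0.0833333° lon, +23·0.0416667° lat → SW at lon -110.917°, lat 36.9583°.
Cell spans 0.0833333° lon × 0.0416667° lat.
west -110.9167, east -110.8333.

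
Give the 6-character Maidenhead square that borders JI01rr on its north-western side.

Longitude subsquare r = 17; −1 → 16 = q.
Latitude subsquare r = 17; +1 → 18 = s.

JI01qs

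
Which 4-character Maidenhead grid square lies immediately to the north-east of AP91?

Longitude square 9; +1 → 10, wraps to 0, carry into field.
Longitude field A = 0; +1 → 1 = B.
Latitude square 1; +1 → 2.

BP02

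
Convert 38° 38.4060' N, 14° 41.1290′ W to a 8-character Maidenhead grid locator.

IM28pp73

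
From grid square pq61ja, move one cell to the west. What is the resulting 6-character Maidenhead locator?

PQ61ia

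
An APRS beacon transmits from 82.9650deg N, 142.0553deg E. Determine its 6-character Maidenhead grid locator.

QR12ax

Offset from 180°W / 90°S: lon 322.0553°, lat 172.9650°.
Field: 322.0553/20 → 16 → Q, 172.9650/10 → 17 → R; chars QR.
Square: 2.0553/2 → 1, 2.9650/1 → 2; chars 12.
Subsquare: 0.0553/0.0833333 → 0 → a, 0.9650/0.0416667 → 23 → x; chars ax.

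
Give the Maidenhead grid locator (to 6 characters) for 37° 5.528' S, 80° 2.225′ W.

EF92xv

Shift to the Maidenhead origin (180°W, 90°S): lon 99.9629, lat 52.9079.
Field (20°×10°, letters A–R): 99.9629/20 → 4 → E, 52.9079/10 → 5 → F; chars EF.
Square (2°×1°, digits 0–9): 19.9629/2 → 9, 2.9079/1 → 2; chars 92.
Subsquare (5′×2.5′, letters a–x): 1.9629/0.0833333 → 23 → x, 0.9079/0.0416667 → 21 → v; chars xv.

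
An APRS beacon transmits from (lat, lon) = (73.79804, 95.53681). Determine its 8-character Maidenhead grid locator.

Shift to the Maidenhead origin (180°W, 90°S): lon 275.53681, lat 163.79804.
Field: lon ⌊275.53681/20⌋ = 13 → N; lat ⌊163.79804/10⌋ = 16 → Q.
Square: lon ⌊15.53681/2⌋ = 7; lat ⌊3.79804/1⌋ = 3.
Subsquare: lon ⌊1.53681/0.0833333⌋ = 18 → s; lat ⌊0.79804/0.0416667⌋ = 19 → t.
Extended square: lon ⌊0.03681/0.00833333⌋ = 4; lat ⌊0.00637/0.00416667⌋ = 1.

NQ73st41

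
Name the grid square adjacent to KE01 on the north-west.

Longitude square 0; −1 → -1, wraps to 9, carry into field.
Longitude field K = 10; −1 → 9 = J.
Latitude square 1; +1 → 2.

JE92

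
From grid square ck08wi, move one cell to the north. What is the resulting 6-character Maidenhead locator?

CK08wj

Latitude subsquare i = 8; +1 → 9 = j.
The longitude characters are unchanged.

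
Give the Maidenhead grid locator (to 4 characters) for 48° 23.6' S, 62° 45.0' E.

Shift to the Maidenhead origin (180°W, 90°S): lon 242.75, lat 41.61.
Field (20°×10°, letters A–R): lon ⌊242.75/20⌋ = 12 → M; lat ⌊41.61/10⌋ = 4 → E.
Square (2°×1°, digits 0–9): lon ⌊2.75/2⌋ = 1; lat ⌊1.61/1⌋ = 1.

ME11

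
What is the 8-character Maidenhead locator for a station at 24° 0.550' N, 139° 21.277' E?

Offset from 180°W / 90°S: lon 319.35462°, lat 114.00917°.
Field: 319.35462/20 → 15 → P, 114.00917/10 → 11 → L; chars PL.
Square: 19.35462/2 → 9, 4.00917/1 → 4; chars 94.
Subsquare: 1.35462/0.0833333 → 16 → q, 0.00917/0.0416667 → 0 → a; chars qa.
Extended square: 0.02128/0.00833333 → 2, 0.00917/0.00416667 → 2; chars 22.

PL94qa22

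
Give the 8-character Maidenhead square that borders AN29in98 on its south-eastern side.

AN29jn07

Longitude extended square 9; +1 → 10, wraps to 0, carry into subsquare.
Longitude subsquare i = 8; +1 → 9 = j.
Latitude extended square 8; −1 → 7.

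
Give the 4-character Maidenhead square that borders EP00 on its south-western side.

Longitude square 0; −1 → -1, wraps to 9, carry into field.
Longitude field E = 4; −1 → 3 = D.
Latitude square 0; −1 → -1, wraps to 9, carry into field.
Latitude field P = 15; −1 → 14 = O.

DO99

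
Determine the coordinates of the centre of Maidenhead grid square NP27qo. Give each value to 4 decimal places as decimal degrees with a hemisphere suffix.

67.6042° N, 85.3750° E

Field N=13, P=15: +13·20° lon, +15·10° lat → SW at lon 80°, lat 60°.
Square 2, 7: +2·2° lon, +7·1° lat → SW at lon 84°, lat 67°.
Subsquare q=16, o=14: +16·0.0833333° lon, +14·0.0416667° lat → SW at lon 85.3333°, lat 67.5833°.
Cell spans 0.0833333° lon × 0.0416667° lat. Centre is SW corner plus half of each.
latitude 67.6042° N, longitude 85.3750° E.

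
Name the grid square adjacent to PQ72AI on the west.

Longitude subsquare a = 0; −1 → -1, wraps to 23 = x, carry into square.
Longitude square 7; −1 → 6.
The latitude characters are unchanged.

PQ62xi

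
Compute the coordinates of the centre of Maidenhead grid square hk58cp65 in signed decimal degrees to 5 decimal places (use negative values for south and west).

Field H=7, K=10: +7·20° lon, +10·10° lat → SW at lon -40°, lat 10°.
Square 5, 8: +5·2° lon, +8·1° lat → SW at lon -30°, lat 18°.
Subsquare c=2, p=15: +2·0.0833333° lon, +15·0.0416667° lat → SW at lon -29.8333°, lat 18.625°.
Extended square 6, 5: +6·0.00833333° lon, +5·0.00416667° lat → SW at lon -29.7833°, lat 18.6458°.
Cell spans 0.00833333° lon × 0.00416667° lat. Centre is SW corner plus half of each.
latitude 18.64792, longitude -29.77917.

18.64792, -29.77917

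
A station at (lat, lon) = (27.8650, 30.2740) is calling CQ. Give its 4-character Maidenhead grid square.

Shift to the Maidenhead origin (180°W, 90°S): lon 210.27, lat 117.86.
Field: 210.27/20 → 10 → K, 117.86/10 → 11 → L; chars KL.
Square: 10.27/2 → 5, 7.86/1 → 7; chars 57.

KL57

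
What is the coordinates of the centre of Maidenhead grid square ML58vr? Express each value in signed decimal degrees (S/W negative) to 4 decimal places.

Field M=12, L=11: +12·20° lon, +11·10° lat → SW at lon 60°, lat 20°.
Square 5, 8: +5·2° lon, +8·1° lat → SW at lon 70°, lat 28°.
Subsquare v=21, r=17: +21·0.0833333° lon, +17·0.0416667° lat → SW at lon 71.75°, lat 28.7083°.
Cell spans 0.0833333° lon × 0.0416667° lat. Centre is SW corner plus half of each.
latitude 28.7292, longitude 71.7917.

28.7292, 71.7917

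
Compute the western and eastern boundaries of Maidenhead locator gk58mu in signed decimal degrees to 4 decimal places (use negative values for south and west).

-49.0000, -48.9167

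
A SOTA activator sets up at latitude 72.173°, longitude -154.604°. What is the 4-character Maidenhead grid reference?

Offset from 180°W / 90°S: lon 25.40°, lat 162.17°.
Field (20°×10°, letters A–R): 25.40/20 → 1 → B, 162.17/10 → 16 → Q; chars BQ.
Square (2°×1°, digits 0–9): 5.40/2 → 2, 2.17/1 → 2; chars 22.

BQ22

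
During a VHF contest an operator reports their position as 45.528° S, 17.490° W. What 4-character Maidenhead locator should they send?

Shift to the Maidenhead origin (180°W, 90°S): lon 162.51, lat 44.47.
Field (20°×10°, letters A–R): 162.51/20 → 8 → I, 44.47/10 → 4 → E; chars IE.
Square (2°×1°, digits 0–9): 2.51/2 → 1, 4.47/1 → 4; chars 14.

IE14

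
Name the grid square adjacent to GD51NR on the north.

Latitude subsquare r = 17; +1 → 18 = s.
The longitude characters are unchanged.

GD51ns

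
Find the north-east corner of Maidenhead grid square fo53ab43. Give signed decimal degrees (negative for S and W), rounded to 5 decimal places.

53.05833, -69.95833

Field F=5, O=14: +5·20° lon, +14·10° lat → SW at lon -80°, lat 50°.
Square 5, 3: +5·2° lon, +3·1° lat → SW at lon -70°, lat 53°.
Subsquare a=0, b=1: +0·0.0833333° lon, +1·0.0416667° lat → SW at lon -70°, lat 53.0417°.
Extended square 4, 3: +4·0.00833333° lon, +3·0.00416667° lat → SW at lon -69.9667°, lat 53.0542°.
Cell spans 0.00833333° lon × 0.00416667° lat. NE corner is SW corner plus one full cell.
latitude 53.05833, longitude -69.95833.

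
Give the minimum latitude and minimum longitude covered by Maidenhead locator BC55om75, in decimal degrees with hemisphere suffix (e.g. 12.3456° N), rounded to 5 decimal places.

64.47917° S, 148.77500° W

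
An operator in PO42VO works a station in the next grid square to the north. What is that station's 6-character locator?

Latitude subsquare o = 14; +1 → 15 = p.
The longitude characters are unchanged.

PO42vp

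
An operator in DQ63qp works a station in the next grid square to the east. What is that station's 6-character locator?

Longitude subsquare q = 16; +1 → 17 = r.
The latitude characters are unchanged.

DQ63rp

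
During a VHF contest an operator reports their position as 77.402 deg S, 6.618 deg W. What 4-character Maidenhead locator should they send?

IB62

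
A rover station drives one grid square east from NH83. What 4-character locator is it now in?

NH93

Longitude square 8; +1 → 9.
The latitude characters are unchanged.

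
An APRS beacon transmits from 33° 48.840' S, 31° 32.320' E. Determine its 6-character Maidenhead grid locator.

Add 180° to longitude and 90° to latitude: 211.5387, 56.1860.
Field: 211.5387/20 → 10 → K, 56.1860/10 → 5 → F; chars KF.
Square: 11.5387/2 → 5, 6.1860/1 → 6; chars 56.
Subsquare: 1.5387/0.0833333 → 18 → s, 0.1860/0.0416667 → 4 → e; chars se.

KF56se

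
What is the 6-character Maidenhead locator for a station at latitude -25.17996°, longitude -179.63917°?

Add 180° to longitude and 90° to latitude: 0.3608, 64.8200.
Field: lon ⌊0.3608/20⌋ = 0 → A; lat ⌊64.8200/10⌋ = 6 → G.
Square: lon ⌊0.3608/2⌋ = 0; lat ⌊4.8200/1⌋ = 4.
Subsquare: lon ⌊0.3608/0.0833333⌋ = 4 → e; lat ⌊0.8200/0.0416667⌋ = 19 → t.

AG04et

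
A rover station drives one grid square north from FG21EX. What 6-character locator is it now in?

Latitude subsquare x = 23; +1 → 24, wraps to 0 = a, carry into square.
Latitude square 1; +1 → 2.
The longitude characters are unchanged.

FG22ea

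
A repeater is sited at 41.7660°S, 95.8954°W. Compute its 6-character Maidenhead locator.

EE28bf

Add 180° to longitude and 90° to latitude: 84.1046, 48.2340.
Field: lon ⌊84.1046/20⌋ = 4 → E; lat ⌊48.2340/10⌋ = 4 → E.
Square: lon ⌊4.1046/2⌋ = 2; lat ⌊8.2340/1⌋ = 8.
Subsquare: lon ⌊0.1046/0.0833333⌋ = 1 → b; lat ⌊0.2340/0.0416667⌋ = 5 → f.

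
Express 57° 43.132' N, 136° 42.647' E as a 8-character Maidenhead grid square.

PO87ir52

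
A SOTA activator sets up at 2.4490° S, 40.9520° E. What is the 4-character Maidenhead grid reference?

LI07

Shift to the Maidenhead origin (180°W, 90°S): lon 220.95, lat 87.55.
Field (20°×10°, letters A–R): 220.95/20 → 11 → L, 87.55/10 → 8 → I; chars LI.
Square (2°×1°, digits 0–9): 0.95/2 → 0, 7.55/1 → 7; chars 07.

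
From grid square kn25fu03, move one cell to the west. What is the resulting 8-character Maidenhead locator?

Longitude extended square 0; −1 → -1, wraps to 9, carry into subsquare.
Longitude subsquare f = 5; −1 → 4 = e.
The latitude characters are unchanged.

KN25eu93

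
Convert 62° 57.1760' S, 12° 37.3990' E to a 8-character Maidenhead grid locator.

Shift to the Maidenhead origin (180°W, 90°S): lon 192.62332, lat 27.04707.
Field: 192.62332/20 → 9 → J, 27.04707/10 → 2 → C; chars JC.
Square: 12.62332/2 → 6, 7.04707/1 → 7; chars 67.
Subsquare: 0.62332/0.0833333 → 7 → h, 0.04707/0.0416667 → 1 → b; chars hb.
Extended square: 0.03998/0.00833333 → 4, 0.00540/0.00416667 → 1; chars 41.

JC67hb41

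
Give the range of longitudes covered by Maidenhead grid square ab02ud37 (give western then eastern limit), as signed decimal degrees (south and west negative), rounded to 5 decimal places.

-178.30833, -178.30000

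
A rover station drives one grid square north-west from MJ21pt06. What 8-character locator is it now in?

MJ21ot97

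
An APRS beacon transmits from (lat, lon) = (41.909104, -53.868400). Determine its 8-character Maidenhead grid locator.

GN31bv58

Offset from 180°W / 90°S: lon 126.13160°, lat 131.90910°.
Field: 126.13160/20 → 6 → G, 131.90910/10 → 13 → N; chars GN.
Square: 6.13160/2 → 3, 1.90910/1 → 1; chars 31.
Subsquare: 0.13160/0.0833333 → 1 → b, 0.90910/0.0416667 → 21 → v; chars bv.
Extended square: 0.04827/0.00833333 → 5, 0.03410/0.00416667 → 8; chars 58.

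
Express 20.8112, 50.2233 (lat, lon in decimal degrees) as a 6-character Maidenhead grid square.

LL50ct

Offset from 180°W / 90°S: lon 230.2233°, lat 110.8112°.
Field: 230.2233/20 → 11 → L, 110.8112/10 → 11 → L; chars LL.
Square: 10.2233/2 → 5, 0.8112/1 → 0; chars 50.
Subsquare: 0.2233/0.0833333 → 2 → c, 0.8112/0.0416667 → 19 → t; chars ct.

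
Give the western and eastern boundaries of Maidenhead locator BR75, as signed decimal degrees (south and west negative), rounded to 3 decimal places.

-146.000, -144.000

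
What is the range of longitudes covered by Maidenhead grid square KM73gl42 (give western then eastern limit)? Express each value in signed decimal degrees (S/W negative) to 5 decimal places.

34.53333, 34.54167

Field K=10, M=12: +10·20° lon, +12·10° lat → SW at lon 20°, lat 30°.
Square 7, 3: +7·2° lon, +3·1° lat → SW at lon 34°, lat 33°.
Subsquare g=6, l=11: +6·0.0833333° lon, +11·0.0416667° lat → SW at lon 34.5°, lat 33.4583°.
Extended square 4, 2: +4·0.00833333° lon, +2·0.00416667° lat → SW at lon 34.5333°, lat 33.4667°.
Cell spans 0.00833333° lon × 0.00416667° lat.
west 34.53333, east 34.54167.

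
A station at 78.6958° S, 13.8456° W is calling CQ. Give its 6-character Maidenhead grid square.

IB31bh

Add 180° to longitude and 90° to latitude: 166.1544, 11.3042.
Field (20°×10°, letters A–R): lon ⌊166.1544/20⌋ = 8 → I; lat ⌊11.3042/10⌋ = 1 → B.
Square (2°×1°, digits 0–9): lon ⌊6.1544/2⌋ = 3; lat ⌊1.3042/1⌋ = 1.
Subsquare (5′×2.5′, letters a–x): lon ⌊0.1544/0.0833333⌋ = 1 → b; lat ⌊0.3042/0.0416667⌋ = 7 → h.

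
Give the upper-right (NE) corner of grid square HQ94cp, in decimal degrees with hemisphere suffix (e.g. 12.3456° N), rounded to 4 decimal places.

74.6667° N, 21.7500° W

Field H=7, Q=16: +7·20° lon, +16·10° lat → SW at lon -40°, lat 70°.
Square 9, 4: +9·2° lon, +4·1° lat → SW at lon -22°, lat 74°.
Subsquare c=2, p=15: +2·0.0833333° lon, +15·0.0416667° lat → SW at lon -21.8333°, lat 74.625°.
Cell spans 0.0833333° lon × 0.0416667° lat. NE corner is SW corner plus one full cell.
latitude 74.6667° N, longitude 21.7500° W.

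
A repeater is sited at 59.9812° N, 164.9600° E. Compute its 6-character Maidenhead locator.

Offset from 180°W / 90°S: lon 344.9600°, lat 149.9812°.
Field (20°×10°, letters A–R): lon ⌊344.9600/20⌋ = 17 → R; lat ⌊149.9812/10⌋ = 14 → O.
Square (2°×1°, digits 0–9): lon ⌊4.9600/2⌋ = 2; lat ⌊9.9812/1⌋ = 9.
Subsquare (5′×2.5′, letters a–x): lon ⌊0.9600/0.0833333⌋ = 11 → l; lat ⌊0.9812/0.0416667⌋ = 23 → x.

RO29lx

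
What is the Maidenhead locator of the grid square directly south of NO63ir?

Latitude subsquare r = 17; −1 → 16 = q.
The longitude characters are unchanged.

NO63iq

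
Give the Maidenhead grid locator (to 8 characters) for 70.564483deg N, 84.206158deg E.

NQ20cn45

Offset from 180°W / 90°S: lon 264.20616°, lat 160.56448°.
Field: 264.20616/20 → 13 → N, 160.56448/10 → 16 → Q; chars NQ.
Square: 4.20616/2 → 2, 0.56448/1 → 0; chars 20.
Subsquare: 0.20616/0.0833333 → 2 → c, 0.56448/0.0416667 → 13 → n; chars cn.
Extended square: 0.03949/0.00833333 → 4, 0.02282/0.00416667 → 5; chars 45.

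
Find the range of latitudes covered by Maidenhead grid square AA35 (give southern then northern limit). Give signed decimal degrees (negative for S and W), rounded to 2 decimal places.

-85.00, -84.00

Field A=0, A=0: +0·20° lon, +0·10° lat → SW at lon -180°, lat -90°.
Square 3, 5: +3·2° lon, +5·1° lat → SW at lon -174°, lat -85°.
Cell spans 2° lon × 1° lat.
south -85.00, north -84.00.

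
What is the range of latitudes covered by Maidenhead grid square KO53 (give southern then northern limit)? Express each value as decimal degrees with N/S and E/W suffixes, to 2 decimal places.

Field K=10, O=14: +10·20° lon, +14·10° lat → SW at lon 20°, lat 50°.
Square 5, 3: +5·2° lon, +3·1° lat → SW at lon 30°, lat 53°.
Cell spans 2° lon × 1° lat.
south 53.00° N, north 54.00° N.

53.00° N, 54.00° N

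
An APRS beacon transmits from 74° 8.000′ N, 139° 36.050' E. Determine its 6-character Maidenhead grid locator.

PQ94td

Shift to the Maidenhead origin (180°W, 90°S): lon 319.6008, lat 164.1333.
Field: 319.6008/20 → 15 → P, 164.1333/10 → 16 → Q; chars PQ.
Square: 19.6008/2 → 9, 4.1333/1 → 4; chars 94.
Subsquare: 1.6008/0.0833333 → 19 → t, 0.1333/0.0416667 → 3 → d; chars td.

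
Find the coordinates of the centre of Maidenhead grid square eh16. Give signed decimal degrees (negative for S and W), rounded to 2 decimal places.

Field E=4, H=7: +4·20° lon, +7·10° lat → SW at lon -100°, lat -20°.
Square 1, 6: +1·2° lon, +6·1° lat → SW at lon -98°, lat -14°.
Cell spans 2° lon × 1° lat. Centre is SW corner plus half of each.
latitude -13.50, longitude -97.00.

-13.50, -97.00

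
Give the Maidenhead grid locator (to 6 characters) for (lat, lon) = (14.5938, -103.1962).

DK84jo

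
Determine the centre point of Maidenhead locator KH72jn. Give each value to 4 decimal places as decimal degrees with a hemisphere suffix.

17.4375° S, 34.7917° E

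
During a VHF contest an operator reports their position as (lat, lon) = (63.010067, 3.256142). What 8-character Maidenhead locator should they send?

JP13pa02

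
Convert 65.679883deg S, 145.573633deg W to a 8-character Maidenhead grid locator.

BC74fh16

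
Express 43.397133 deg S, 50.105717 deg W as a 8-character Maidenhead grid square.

Offset from 180°W / 90°S: lon 129.89428°, lat 46.60287°.
Field: lon ⌊129.89428/20⌋ = 6 → G; lat ⌊46.60287/10⌋ = 4 → E.
Square: lon ⌊9.89428/2⌋ = 4; lat ⌊6.60287/1⌋ = 6.
Subsquare: lon ⌊1.89428/0.0833333⌋ = 22 → w; lat ⌊0.60287/0.0416667⌋ = 14 → o.
Extended square: lon ⌊0.06095/0.00833333⌋ = 7; lat ⌊0.01953/0.00416667⌋ = 4.

GE46wo74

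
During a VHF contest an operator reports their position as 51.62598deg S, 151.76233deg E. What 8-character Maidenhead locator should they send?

QD58vi19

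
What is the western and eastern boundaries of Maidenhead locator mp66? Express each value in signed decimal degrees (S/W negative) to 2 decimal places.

Field M=12, P=15: +12·20° lon, +15·10° lat → SW at lon 60°, lat 60°.
Square 6, 6: +6·2° lon, +6·1° lat → SW at lon 72°, lat 66°.
Cell spans 2° lon × 1° lat.
west 72.00, east 74.00.

72.00, 74.00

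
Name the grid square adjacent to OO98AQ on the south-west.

OO88xp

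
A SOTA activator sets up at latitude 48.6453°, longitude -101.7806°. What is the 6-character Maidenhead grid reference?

DN98cp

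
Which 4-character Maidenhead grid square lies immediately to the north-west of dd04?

CD95

Longitude square 0; −1 → -1, wraps to 9, carry into field.
Longitude field D = 3; −1 → 2 = C.
Latitude square 4; +1 → 5.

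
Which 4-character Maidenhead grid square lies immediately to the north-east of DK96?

Longitude square 9; +1 → 10, wraps to 0, carry into field.
Longitude field D = 3; +1 → 4 = E.
Latitude square 6; +1 → 7.

EK07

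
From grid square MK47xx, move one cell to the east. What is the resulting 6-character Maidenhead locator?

MK57ax

Longitude subsquare x = 23; +1 → 24, wraps to 0 = a, carry into square.
Longitude square 4; +1 → 5.
The latitude characters are unchanged.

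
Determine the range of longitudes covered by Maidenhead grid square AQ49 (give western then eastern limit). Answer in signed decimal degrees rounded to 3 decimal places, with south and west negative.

-172.000, -170.000

Field A=0, Q=16: +0·20° lon, +16·10° lat → SW at lon -180°, lat 70°.
Square 4, 9: +4·2° lon, +9·1° lat → SW at lon -172°, lat 79°.
Cell spans 2° lon × 1° lat.
west -172.000, east -170.000.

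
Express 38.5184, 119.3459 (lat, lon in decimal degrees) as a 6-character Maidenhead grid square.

OM98qm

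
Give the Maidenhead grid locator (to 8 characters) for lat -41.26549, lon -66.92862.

Add 180° to longitude and 90° to latitude: 113.07138, 48.73451.
Field: lon ⌊113.07138/20⌋ = 5 → F; lat ⌊48.73451/10⌋ = 4 → E.
Square: lon ⌊13.07138/2⌋ = 6; lat ⌊8.73451/1⌋ = 8.
Subsquare: lon ⌊1.07138/0.0833333⌋ = 12 → m; lat ⌊0.73451/0.0416667⌋ = 17 → r.
Extended square: lon ⌊0.07138/0.00833333⌋ = 8; lat ⌊0.02618/0.00416667⌋ = 6.

FE68mr86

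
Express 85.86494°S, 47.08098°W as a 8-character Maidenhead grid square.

Offset from 180°W / 90°S: lon 132.91902°, lat 4.13506°.
Field (20°×10°, letters A–R): 132.91902/20 → 6 → G, 4.13506/10 → 0 → A; chars GA.
Square (2°×1°, digits 0–9): 12.91902/2 → 6, 4.13506/1 → 4; chars 64.
Subsquare (5′×2.5′, letters a–x): 0.91902/0.0833333 → 11 → l, 0.13506/0.0416667 → 3 → d; chars ld.
Extended square (30″×15″, digits 0–9): 0.00235/0.00833333 → 0, 0.01006/0.00416667 → 2; chars 02.

GA64ld02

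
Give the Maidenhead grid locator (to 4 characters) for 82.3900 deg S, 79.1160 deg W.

FA07

Add 180° to longitude and 90° to latitude: 100.88, 7.61.
Field: lon ⌊100.88/20⌋ = 5 → F; lat ⌊7.61/10⌋ = 0 → A.
Square: lon ⌊0.88/2⌋ = 0; lat ⌊7.61/1⌋ = 7.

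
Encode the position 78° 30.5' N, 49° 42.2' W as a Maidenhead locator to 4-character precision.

Offset from 180°W / 90°S: lon 130.30°, lat 168.51°.
Field (20°×10°, letters A–R): 130.30/20 → 6 → G, 168.51/10 → 16 → Q; chars GQ.
Square (2°×1°, digits 0–9): 10.30/2 → 5, 8.51/1 → 8; chars 58.

GQ58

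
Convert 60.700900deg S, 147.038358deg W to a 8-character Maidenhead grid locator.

BC69lh51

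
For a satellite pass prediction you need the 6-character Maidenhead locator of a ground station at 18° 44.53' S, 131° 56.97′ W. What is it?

CH41ag

Offset from 180°W / 90°S: lon 48.0505°, lat 71.2578°.
Field: lon ⌊48.0505/20⌋ = 2 → C; lat ⌊71.2578/10⌋ = 7 → H.
Square: lon ⌊8.0505/2⌋ = 4; lat ⌊1.2578/1⌋ = 1.
Subsquare: lon ⌊0.0505/0.0833333⌋ = 0 → a; lat ⌊0.2578/0.0416667⌋ = 6 → g.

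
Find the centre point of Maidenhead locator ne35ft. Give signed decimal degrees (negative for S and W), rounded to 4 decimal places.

-44.1875, 86.4583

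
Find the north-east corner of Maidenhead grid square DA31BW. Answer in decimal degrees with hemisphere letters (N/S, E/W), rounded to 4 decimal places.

Field D=3, A=0: +3·20° lon, +0·10° lat → SW at lon -120°, lat -90°.
Square 3, 1: +3·2° lon, +1·1° lat → SW at lon -114°, lat -89°.
Subsquare b=1, w=22: +1·0.0833333° lon, +22·0.0416667° lat → SW at lon -113.917°, lat -88.0833°.
Cell spans 0.0833333° lon × 0.0416667° lat. NE corner is SW corner plus one full cell.
latitude 88.0417° S, longitude 113.8333° W.

88.0417° S, 113.8333° W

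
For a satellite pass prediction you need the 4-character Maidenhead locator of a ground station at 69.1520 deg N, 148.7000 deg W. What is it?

Shift to the Maidenhead origin (180°W, 90°S): lon 31.30, lat 159.15.
Field: 31.30/20 → 1 → B, 159.15/10 → 15 → P; chars BP.
Square: 11.30/2 → 5, 9.15/1 → 9; chars 59.

BP59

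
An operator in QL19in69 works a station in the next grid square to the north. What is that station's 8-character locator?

QL19io60

Latitude extended square 9; +1 → 10, wraps to 0, carry into subsquare.
Latitude subsquare n = 13; +1 → 14 = o.
The longitude characters are unchanged.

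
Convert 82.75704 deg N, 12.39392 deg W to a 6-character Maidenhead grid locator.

Offset from 180°W / 90°S: lon 167.6061°, lat 172.7570°.
Field: 167.6061/20 → 8 → I, 172.7570/10 → 17 → R; chars IR.
Square: 7.6061/2 → 3, 2.7570/1 → 2; chars 32.
Subsquare: 1.6061/0.0833333 → 19 → t, 0.7570/0.0416667 → 18 → s; chars ts.

IR32ts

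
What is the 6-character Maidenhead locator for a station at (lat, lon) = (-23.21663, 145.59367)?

QG26ts

Offset from 180°W / 90°S: lon 325.5937°, lat 66.7834°.
Field (20°×10°, letters A–R): 325.5937/20 → 16 → Q, 66.7834/10 → 6 → G; chars QG.
Square (2°×1°, digits 0–9): 5.5937/2 → 2, 6.7834/1 → 6; chars 26.
Subsquare (5′×2.5′, letters a–x): 1.5937/0.0833333 → 19 → t, 0.7834/0.0416667 → 18 → s; chars ts.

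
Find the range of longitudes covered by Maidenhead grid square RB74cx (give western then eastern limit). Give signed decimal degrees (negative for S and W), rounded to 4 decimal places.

Field R=17, B=1: +17·20° lon, +1·10° lat → SW at lon 160°, lat -80°.
Square 7, 4: +7·2° lon, +4·1° lat → SW at lon 174°, lat -76°.
Subsquare c=2, x=23: +2·0.0833333° lon, +23·0.0416667° lat → SW at lon 174.167°, lat -75.0417°.
Cell spans 0.0833333° lon × 0.0416667° lat.
west 174.1667, east 174.2500.

174.1667, 174.2500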